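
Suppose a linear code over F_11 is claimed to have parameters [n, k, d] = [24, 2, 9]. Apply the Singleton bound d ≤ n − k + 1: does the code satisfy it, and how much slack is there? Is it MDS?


Singleton RHS = n − k + 1 = 23, slack = 14, bound satisfied, not MDS.

Singleton bound: d ≤ n − k + 1.
Here n = 24, k = 2, so n − k + 1 = 23.
Given d = 9, check d ≤ 23: YES.
Slack = (n − k + 1) − d = 14.
The code is NOT MDS (slack = 14 > 0).
Description: the claimed parameters are [24, 2, 9]_11; such a code would be non-MDS.


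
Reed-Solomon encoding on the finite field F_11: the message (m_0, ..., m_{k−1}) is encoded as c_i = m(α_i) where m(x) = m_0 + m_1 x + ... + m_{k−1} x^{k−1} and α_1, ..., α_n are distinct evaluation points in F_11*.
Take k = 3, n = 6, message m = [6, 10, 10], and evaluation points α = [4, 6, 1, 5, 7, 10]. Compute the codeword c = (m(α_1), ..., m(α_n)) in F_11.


c = [8, 8, 4, 9, 5, 6]

Message polynomial: m(x) = 6 + 10·x + 10·x^2 (mod 11).
For each evaluation point α_i, compute m(α_i) mod 11:
  α_1 = 4: Horner steps 10 → 6 → 8, so m(4) = 8.
  α_2 = 6: Horner steps 10 → 4 → 8, so m(6) = 8.
  α_3 = 1: Horner steps 10 → 9 → 4, so m(1) = 4.
  α_4 = 5: Horner steps 10 → 5 → 9, so m(5) = 9.
  α_5 = 7: Horner steps 10 → 3 → 5, so m(7) = 5.
  α_6 = 10: Horner steps 10 → 0 → 6, so m(10) = 6.
Codeword c = [8, 8, 4, 9, 5, 6] ∈ F_11^6.


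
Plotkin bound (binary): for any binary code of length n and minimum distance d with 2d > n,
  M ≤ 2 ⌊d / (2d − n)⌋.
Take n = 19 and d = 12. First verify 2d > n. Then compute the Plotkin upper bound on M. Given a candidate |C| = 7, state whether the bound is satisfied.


Plotkin bound M ≤ 4; given |C| = 7 > bound (violated).

Check applicability: 2d = 24, n = 19.
2d − n = 5 > 0, so Plotkin applies.
Compute d/(2d−n) = 12/5 ≈ 2.4000.
⌊d/(2d−n)⌋ = 2.
Plotkin bound: M ≤ 2·2 = 4.
Given |C| = 7, check: VIOLATED.
This |C| is above the Plotkin bound, so no binary code with n = 19, d = 12 and 7 codewords exists.


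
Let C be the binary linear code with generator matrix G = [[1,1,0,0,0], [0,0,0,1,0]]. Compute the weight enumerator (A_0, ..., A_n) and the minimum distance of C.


Weight distribution: A_0 = 1, A_1 = 1, A_2 = 1, A_3 = 1. Minimum distance d = 1.

Enumerate all 2^2 = 4 messages m ∈ F_2^2.
For each, compute codeword c = mG in F_2^5, then tally its weight.
  m = 00 → c = 00000, weight = 0.
  m = 10 → c = 11000, weight = 2.
  m = 01 → c = 00010, weight = 1.
  m = 11 → c = 11010, weight = 3.
Tally weights:
  weight 0: 1 codewords.
  weight 1: 1 codewords.
  weight 2: 1 codewords.
  weight 3: 1 codewords.
Minimum distance d = smallest w > 0 with A_w > 0 = 1.
Sanity: Σ A_w = 4 = 2^2 = 4 ✓.


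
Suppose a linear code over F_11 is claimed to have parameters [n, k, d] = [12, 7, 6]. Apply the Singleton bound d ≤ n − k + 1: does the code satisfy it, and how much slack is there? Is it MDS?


Singleton RHS = n − k + 1 = 6, slack = 0, bound satisfied, MDS.

Singleton bound: d ≤ n − k + 1.
Here n = 12, k = 7, so n − k + 1 = 6.
Given d = 6, check d ≤ 6: YES.
Slack = (n − k + 1) − d = 0.
The code is MDS (slack = 0).
Description: the claimed parameters are [12, 7, 6]_11; such a code would be MDS (meets Singleton bound).


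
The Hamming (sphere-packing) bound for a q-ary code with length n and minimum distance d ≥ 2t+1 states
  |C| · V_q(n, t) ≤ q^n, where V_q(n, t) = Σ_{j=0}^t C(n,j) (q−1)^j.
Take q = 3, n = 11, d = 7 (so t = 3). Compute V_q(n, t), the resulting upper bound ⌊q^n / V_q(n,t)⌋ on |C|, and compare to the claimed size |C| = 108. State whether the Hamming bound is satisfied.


V_q(n, t) = 1563, q^n = 177147, Hamming bound = 113, |C| = 108 ≤ bound (satisfied).

Step 1: Compute V_q(n, t) = Σ_{j=0}^3 C(n, j) (q−1)^j.
  j = 0: C(11,0)·(2)^0 = 1·1 = 1.
  j = 1: C(11,1)·(2)^1 = 11·2 = 22.
  j = 2: C(11,2)·(2)^2 = 55·4 = 220.
  j = 3: C(11,3)·(2)^3 = 165·8 = 1320.
  V_q(n, t) = 1 + 22 + 220 + 1320 = 1563.
Step 2: q^n = 3^11 = 177147.
Step 3: Hamming bound ⌊q^n / V_q(n,t)⌋ = ⌊177147/1563⌋ = 113.
Step 4: Compare |C| = 108 to 113: satisfied.
The claimed |C| lies below the Hamming bound.


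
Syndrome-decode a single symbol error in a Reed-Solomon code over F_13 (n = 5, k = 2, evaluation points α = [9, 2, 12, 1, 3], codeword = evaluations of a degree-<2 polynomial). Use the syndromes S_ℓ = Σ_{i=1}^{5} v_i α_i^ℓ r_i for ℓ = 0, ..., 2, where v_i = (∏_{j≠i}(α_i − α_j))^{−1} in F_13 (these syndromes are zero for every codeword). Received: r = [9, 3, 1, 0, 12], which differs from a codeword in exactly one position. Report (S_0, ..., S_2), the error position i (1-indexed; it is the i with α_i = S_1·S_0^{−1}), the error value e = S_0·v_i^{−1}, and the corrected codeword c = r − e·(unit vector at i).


S = (11, 9, 5), error at position 2, error magnitude e = 10, c = [9, 6, 1, 0, 12].

Step 1: column multipliers v_i = (∏_{j≠i}(α_i − α_j))^{−1} mod 13.
  i = 1 (α = 9): (9−2)(9−12)(9−1)(9−3) = 7·(−3)·8·6 = −1008 ≡ 6, so v_1 = 6^{−1} = 11 (mod 13).
  i = 2 (α = 2): (2−9)(2−12)(2−1)(2−3) = (−7)·(−10)·1·(−1) = −70 ≡ 8, so v_2 = 8^{−1} = 5 (mod 13).
  i = 3 (α = 12): (12−9)(12−2)(12−1)(12−3) = 3·10·11·9 = 2970 ≡ 6, so v_3 = 6^{−1} = 11 (mod 13).
  i = 4 (α = 1): (1−9)(1−2)(1−12)(1−3) = (−8)·(−1)·(−11)·(−2) = 176 ≡ 7, so v_4 = 7^{−1} = 2 (mod 13).
  i = 5 (α = 3): (3−9)(3−2)(3−12)(3−1) = (−6)·1·(−9)·2 = 108 ≡ 4, so v_5 = 4^{−1} = 10 (mod 13).
  v = [11, 5, 11, 2, 10].
Step 2: syndromes of r = [9, 3, 1, 0, 12] (all sums mod 13).
  S_0 = Σ v_i r_i = 11·9 + 5·3 + 11·1 + 2·0 + 10·12 = 245 ≡ 11.
  S_1 = Σ v_i α_i r_i = 11·9·9 + 5·2·3 + 11·12·1 + 2·1·0 + 10·3·12 = 1413 ≡ 9.
  α_i^2 mod 13 = [3, 4, 1, 1, 9].
  S_2 = Σ v_i α_i^2 r_i = 11·3·9 + 5·4·3 + 11·1·1 + 2·1·0 + 10·9·12 = 1448 ≡ 5.
  S = (11, 9, 5) ≠ 0, so r is not a codeword (an error is present).
Step 3: locate the error. For a single error e at position i, S_ℓ = v_i·e·α_i^ℓ, so α_err = S_1/S_0.
  S_0^{−1} = 11^{−1} = 6 (mod 13), so α_err = 9·6 = 54 ≡ 2 = α_2. Error position i = 2.
  Consistency check: S_2/S_1 = 5·3 = 15 ≡ 2 = α_err ✓ (single-error assumption holds).
Step 4: error magnitude e = S_0/v_2 = S_0·∏_{j≠2}(α_2 − α_j) = 11·8 = 88 ≡ 10 (mod 13).
Step 5: correct position 2: c_2 = r_2 − e = 3 − 10 ≡ 6 (mod 13). Hence c = [9, 6, 1, 0, 12].
  Check: interpolating c through the α_i gives m(x) = 7 + 6·x (degree < 2) with m(α_i) = c_i for every i, so c is indeed a codeword.


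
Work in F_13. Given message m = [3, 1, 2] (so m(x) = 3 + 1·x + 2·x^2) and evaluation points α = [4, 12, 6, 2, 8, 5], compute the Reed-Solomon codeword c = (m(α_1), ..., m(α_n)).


c = [0, 4, 3, 0, 9, 6]

Message polynomial: m(x) = 3 + 1·x + 2·x^2 (mod 13).
For each evaluation point α_i, compute m(α_i) mod 13:
  α_1 = 4: Horner steps 2 → 9 → 0, so m(4) = 0.
  α_2 = 12: Horner steps 2 → 12 → 4, so m(12) = 4.
  α_3 = 6: Horner steps 2 → 0 → 3, so m(6) = 3.
  α_4 = 2: Horner steps 2 → 5 → 0, so m(2) = 0.
  α_5 = 8: Horner steps 2 → 4 → 9, so m(8) = 9.
  α_6 = 5: Horner steps 2 → 11 → 6, so m(5) = 6.
Codeword c = [0, 4, 3, 0, 9, 6] ∈ F_13^6.


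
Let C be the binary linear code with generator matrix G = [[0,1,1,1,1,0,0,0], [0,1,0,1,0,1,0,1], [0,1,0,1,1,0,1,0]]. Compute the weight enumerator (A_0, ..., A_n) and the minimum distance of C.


Weight distribution: A_0 = 1, A_2 = 1, A_4 = 5, A_6 = 1. Minimum distance d = 2.

Enumerate all 2^3 = 8 messages m ∈ F_2^3.
For each, compute codeword c = mG in F_2^8, then tally its weight.
  m = 000 → c = 00000000, weight = 0.
  m = 100 → c = 01111000, weight = 4.
  m = 010 → c = 01010101, weight = 4.
  m = 110 → c = 00101101, weight = 4.
  m = 001 → c = 01011010, weight = 4.
  m = 101 → c = 00100010, weight = 2.
  m = 011 → c = 00001111, weight = 4.
  m = 111 → c = 01110111, weight = 6.
Tally weights:
  weight 0: 1 codewords.
  weight 2: 1 codewords.
  weight 4: 5 codewords.
  weight 6: 1 codewords.
Minimum distance d = smallest w > 0 with A_w > 0 = 2.
Sanity: Σ A_w = 8 = 2^3 = 8 ✓.


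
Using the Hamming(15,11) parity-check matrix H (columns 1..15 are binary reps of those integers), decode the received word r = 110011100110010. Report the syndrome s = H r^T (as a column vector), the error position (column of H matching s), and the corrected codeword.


s = (1, 0, 0, 0)^T, error position = 8, corrected codeword c = 110011110110010

Compute s = H r^T mod 2 one row at a time:
  s_1 = 0 + 0 + 1 + 1 + 0 + 0 + 1 + 0 = 3 ≡ 1 (mod 2).
  s_2 = 0 + 1 + 1 + 1 + 0 + 0 + 1 + 0 = 4 ≡ 0 (mod 2).
  s_3 = 1 + 0 + 1 + 1 + 1 + 1 + 1 + 0 = 6 ≡ 0 (mod 2).
  s_4 = 1 + 0 + 1 + 1 + 0 + 1 + 0 + 0 = 4 ≡ 0 (mod 2).
s = (1, 0, 0, 0)^T — this equals column 8 of H (binary 1000), so error is at position 8.
Correct: flip bit 8 of r = 110011100110010 to get c = 110011110110010.


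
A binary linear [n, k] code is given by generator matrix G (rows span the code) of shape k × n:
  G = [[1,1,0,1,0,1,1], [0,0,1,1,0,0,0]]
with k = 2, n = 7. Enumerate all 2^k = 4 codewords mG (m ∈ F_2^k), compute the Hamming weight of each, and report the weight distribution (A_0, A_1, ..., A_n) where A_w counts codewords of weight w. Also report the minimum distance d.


Weight distribution: A_0 = 1, A_2 = 1, A_5 = 2. Minimum distance d = 2.

Enumerate all 2^2 = 4 messages m ∈ F_2^2.
For each, compute codeword c = mG in F_2^7, then tally its weight.
  m = 00 → c = 0000000, weight = 0.
  m = 10 → c = 1101011, weight = 5.
  m = 01 → c = 0011000, weight = 2.
  m = 11 → c = 1110011, weight = 5.
Tally weights:
  weight 0: 1 codewords.
  weight 2: 1 codewords.
  weight 5: 2 codewords.
Minimum distance d = smallest w > 0 with A_w > 0 = 2.
Sanity: Σ A_w = 4 = 2^2 = 4 ✓.


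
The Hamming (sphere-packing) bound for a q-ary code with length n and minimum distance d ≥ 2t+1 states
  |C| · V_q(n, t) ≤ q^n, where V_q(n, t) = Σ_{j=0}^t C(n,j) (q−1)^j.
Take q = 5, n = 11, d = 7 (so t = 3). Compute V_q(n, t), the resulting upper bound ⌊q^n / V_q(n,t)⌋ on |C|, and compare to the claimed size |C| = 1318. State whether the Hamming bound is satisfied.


V_q(n, t) = 11485, q^n = 48828125, Hamming bound = 4251, |C| = 1318 ≤ bound (satisfied).

Step 1: Compute V_q(n, t) = Σ_{j=0}^3 C(n, j) (q−1)^j.
  j = 0: C(11,0)·(4)^0 = 1·1 = 1.
  j = 1: C(11,1)·(4)^1 = 11·4 = 44.
  j = 2: C(11,2)·(4)^2 = 55·16 = 880.
  j = 3: C(11,3)·(4)^3 = 165·64 = 10560.
  V_q(n, t) = 1 + 44 + 880 + 10560 = 11485.
Step 2: q^n = 5^11 = 48828125.
Step 3: Hamming bound ⌊q^n / V_q(n,t)⌋ = ⌊48828125/11485⌋ = 4251.
Step 4: Compare |C| = 1318 to 4251: satisfied.
The claimed |C| lies below the Hamming bound.


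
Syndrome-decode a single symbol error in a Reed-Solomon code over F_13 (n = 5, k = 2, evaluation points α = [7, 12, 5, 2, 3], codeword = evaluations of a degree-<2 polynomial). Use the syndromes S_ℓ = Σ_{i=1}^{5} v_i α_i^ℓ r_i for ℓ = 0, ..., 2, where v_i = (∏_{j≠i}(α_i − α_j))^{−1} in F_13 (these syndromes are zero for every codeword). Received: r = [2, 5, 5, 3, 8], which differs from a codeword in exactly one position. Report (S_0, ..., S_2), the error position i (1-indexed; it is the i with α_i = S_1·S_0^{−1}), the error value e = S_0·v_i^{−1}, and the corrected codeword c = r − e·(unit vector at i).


S = (1, 12, 1), error at position 2, error magnitude e = 4, c = [2, 1, 5, 3, 8].

Step 1: column multipliers v_i = (∏_{j≠i}(α_i − α_j))^{−1} mod 13.
  i = 1 (α = 7): (7−12)(7−5)(7−2)(7−3) = (−5)·2·5·4 = −200 ≡ 8, so v_1 = 8^{−1} = 5 (mod 13).
  i = 2 (α = 12): (12−7)(12−5)(12−2)(12−3) = 5·7·10·9 = 3150 ≡ 4, so v_2 = 4^{−1} = 10 (mod 13).
  i = 3 (α = 5): (5−7)(5−12)(5−2)(5−3) = (−2)·(−7)·3·2 = 84 ≡ 6, so v_3 = 6^{−1} = 11 (mod 13).
  i = 4 (α = 2): (2−7)(2−12)(2−5)(2−3) = (−5)·(−10)·(−3)·(−1) = 150 ≡ 7, so v_4 = 7^{−1} = 2 (mod 13).
  i = 5 (α = 3): (3−7)(3−12)(3−5)(3−2) = (−4)·(−9)·(−2)·1 = −72 ≡ 6, so v_5 = 6^{−1} = 11 (mod 13).
  v = [5, 10, 11, 2, 11].
Step 2: syndromes of r = [2, 5, 5, 3, 8] (all sums mod 13).
  S_0 = Σ v_i r_i = 5·2 + 10·5 + 11·5 + 2·3 + 11·8 = 209 ≡ 1.
  S_1 = Σ v_i α_i r_i = 5·7·2 + 10·12·5 + 11·5·5 + 2·2·3 + 11·3·8 = 1221 ≡ 12.
  α_i^2 mod 13 = [10, 1, 12, 4, 9].
  S_2 = Σ v_i α_i^2 r_i = 5·10·2 + 10·1·5 + 11·12·5 + 2·4·3 + 11·9·8 = 1626 ≡ 1.
  S = (1, 12, 1) ≠ 0, so r is not a codeword (an error is present).
Step 3: locate the error. For a single error e at position i, S_ℓ = v_i·e·α_i^ℓ, so α_err = S_1/S_0.
  S_0^{−1} = 1^{−1} = 1 (mod 13), so α_err = 12·1 = 12 ≡ 12 = α_2. Error position i = 2.
  Consistency check: S_2/S_1 = 1·12 = 12 ≡ 12 = α_err ✓ (single-error assumption holds).
Step 4: error magnitude e = S_0/v_2 = S_0·∏_{j≠2}(α_2 − α_j) = 1·4 = 4 ≡ 4 (mod 13).
Step 5: correct position 2: c_2 = r_2 − e = 5 − 4 ≡ 1 (mod 13). Hence c = [2, 1, 5, 3, 8].
  Check: interpolating c through the α_i gives m(x) = 6 + 5·x (degree < 2) with m(α_i) = c_i for every i, so c is indeed a codeword.


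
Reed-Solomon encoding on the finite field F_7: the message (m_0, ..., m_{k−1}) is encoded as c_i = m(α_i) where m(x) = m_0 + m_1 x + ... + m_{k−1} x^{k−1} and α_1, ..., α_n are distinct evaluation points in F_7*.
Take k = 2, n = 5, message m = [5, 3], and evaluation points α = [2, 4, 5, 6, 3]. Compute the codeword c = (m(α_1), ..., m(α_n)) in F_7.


c = [4, 3, 6, 2, 0]

Message polynomial: m(x) = 5 + 3·x (mod 7).
For each evaluation point α_i, compute m(α_i) mod 7:
  α_1 = 2: Horner steps 3 → 4, so m(2) = 4.
  α_2 = 4: Horner steps 3 → 3, so m(4) = 3.
  α_3 = 5: Horner steps 3 → 6, so m(5) = 6.
  α_4 = 6: Horner steps 3 → 2, so m(6) = 2.
  α_5 = 3: Horner steps 3 → 0, so m(3) = 0.
Codeword c = [4, 3, 6, 2, 0] ∈ F_7^5.


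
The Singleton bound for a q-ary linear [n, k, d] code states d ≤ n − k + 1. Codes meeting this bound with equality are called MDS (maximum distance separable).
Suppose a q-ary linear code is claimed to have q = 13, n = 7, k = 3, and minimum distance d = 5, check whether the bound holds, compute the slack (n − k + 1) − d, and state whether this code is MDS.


Singleton RHS = n − k + 1 = 5, slack = 0, bound satisfied, MDS.

Singleton bound: d ≤ n − k + 1.
Here n = 7, k = 3, so n − k + 1 = 5.
Given d = 5, check d ≤ 5: YES.
Slack = (n − k + 1) − d = 0.
The code is MDS (slack = 0).
Description: the claimed parameters are [7, 3, 5]_13; such a code would be MDS (meets Singleton bound).


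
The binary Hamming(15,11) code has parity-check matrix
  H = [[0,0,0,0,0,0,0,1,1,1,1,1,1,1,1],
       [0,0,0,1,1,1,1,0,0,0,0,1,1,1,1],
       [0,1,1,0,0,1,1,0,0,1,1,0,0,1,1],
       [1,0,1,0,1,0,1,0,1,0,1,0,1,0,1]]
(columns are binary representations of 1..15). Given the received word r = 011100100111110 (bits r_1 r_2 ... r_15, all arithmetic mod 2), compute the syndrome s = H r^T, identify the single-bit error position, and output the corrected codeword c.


s = (1, 1, 0, 0)^T, error position = 12, corrected codeword c = 011100100110110

Compute s = H r^T mod 2 one row at a time:
  s_1 = 0 + 0 + 1 + 1 + 1 + 1 + 1 + 0 = 5 ≡ 1 (mod 2).
  s_2 = 1 + 0 + 0 + 1 + 1 + 1 + 1 + 0 = 5 ≡ 1 (mod 2).
  s_3 = 1 + 1 + 0 + 1 + 1 + 1 + 1 + 0 = 6 ≡ 0 (mod 2).
  s_4 = 0 + 1 + 0 + 1 + 0 + 1 + 1 + 0 = 4 ≡ 0 (mod 2).
s = (1, 1, 0, 0)^T — this equals column 12 of H (binary 1100), so error is at position 12.
Correct: flip bit 12 of r = 011100100111110 to get c = 011100100110110.


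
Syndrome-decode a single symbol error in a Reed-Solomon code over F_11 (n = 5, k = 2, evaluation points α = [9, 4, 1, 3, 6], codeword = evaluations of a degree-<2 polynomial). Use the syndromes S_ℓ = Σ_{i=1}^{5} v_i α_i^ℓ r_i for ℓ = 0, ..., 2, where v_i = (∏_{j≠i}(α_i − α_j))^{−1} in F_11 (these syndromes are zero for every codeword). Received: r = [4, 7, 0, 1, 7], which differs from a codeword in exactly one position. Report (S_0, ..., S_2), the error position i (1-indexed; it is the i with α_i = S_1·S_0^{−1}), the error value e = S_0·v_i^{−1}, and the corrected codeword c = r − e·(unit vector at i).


S = (6, 3, 7), error at position 5, error magnitude e = 10, c = [4, 7, 0, 1, 8].

Step 1: column multipliers v_i = (∏_{j≠i}(α_i − α_j))^{−1} mod 11.
  i = 1 (α = 9): (9−4)(9−1)(9−3)(9−6) = 5·8·6·3 = 720 ≡ 5, so v_1 = 5^{−1} = 9 (mod 11).
  i = 2 (α = 4): (4−9)(4−1)(4−3)(4−6) = (−5)·3·1·(−2) = 30 ≡ 8, so v_2 = 8^{−1} = 7 (mod 11).
  i = 3 (α = 1): (1−9)(1−4)(1−3)(1−6) = (−8)·(−3)·(−2)·(−5) = 240 ≡ 9, so v_3 = 9^{−1} = 5 (mod 11).
  i = 4 (α = 3): (3−9)(3−4)(3−1)(3−6) = (−6)·(−1)·2·(−3) = −36 ≡ 8, so v_4 = 8^{−1} = 7 (mod 11).
  i = 5 (α = 6): (6−9)(6−4)(6−1)(6−3) = (−3)·2·5·3 = −90 ≡ 9, so v_5 = 9^{−1} = 5 (mod 11).
  v = [9, 7, 5, 7, 5].
Step 2: syndromes of r = [4, 7, 0, 1, 7] (all sums mod 11).
  S_0 = Σ v_i r_i = 9·4 + 7·7 + 5·0 + 7·1 + 5·7 = 127 ≡ 6.
  S_1 = Σ v_i α_i r_i = 9·9·4 + 7·4·7 + 5·1·0 + 7·3·1 + 5·6·7 = 751 ≡ 3.
  α_i^2 mod 11 = [4, 5, 1, 9, 3].
  S_2 = Σ v_i α_i^2 r_i = 9·4·4 + 7·5·7 + 5·1·0 + 7·9·1 + 5·3·7 = 557 ≡ 7.
  S = (6, 3, 7) ≠ 0, so r is not a codeword (an error is present).
Step 3: locate the error. For a single error e at position i, S_ℓ = v_i·e·α_i^ℓ, so α_err = S_1/S_0.
  S_0^{−1} = 6^{−1} = 2 (mod 11), so α_err = 3·2 = 6 ≡ 6 = α_5. Error position i = 5.
  Consistency check: S_2/S_1 = 7·4 = 28 ≡ 6 = α_err ✓ (single-error assumption holds).
Step 4: error magnitude e = S_0/v_5 = S_0·∏_{j≠5}(α_5 − α_j) = 6·9 = 54 ≡ 10 (mod 11).
Step 5: correct position 5: c_5 = r_5 − e = 7 − 10 ≡ 8 (mod 11). Hence c = [4, 7, 0, 1, 8].
  Check: interpolating c through the α_i gives m(x) = 5 + 6·x (degree < 2) with m(α_i) = c_i for every i, so c is indeed a codeword.


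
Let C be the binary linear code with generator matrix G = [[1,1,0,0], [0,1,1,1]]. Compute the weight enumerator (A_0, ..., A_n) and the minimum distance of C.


Weight distribution: A_0 = 1, A_2 = 1, A_3 = 2. Minimum distance d = 2.

Enumerate all 2^2 = 4 messages m ∈ F_2^2.
For each, compute codeword c = mG in F_2^4, then tally its weight.
  m = 00 → c = 0000, weight = 0.
  m = 10 → c = 1100, weight = 2.
  m = 01 → c = 0111, weight = 3.
  m = 11 → c = 1011, weight = 3.
Tally weights:
  weight 0: 1 codewords.
  weight 2: 1 codewords.
  weight 3: 2 codewords.
Minimum distance d = smallest w > 0 with A_w > 0 = 2.
Sanity: Σ A_w = 4 = 2^2 = 4 ✓.


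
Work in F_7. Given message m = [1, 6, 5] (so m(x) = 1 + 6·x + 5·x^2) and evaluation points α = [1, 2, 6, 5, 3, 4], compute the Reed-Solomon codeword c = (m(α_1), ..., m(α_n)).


c = [5, 5, 0, 2, 1, 0]

Message polynomial: m(x) = 1 + 6·x + 5·x^2 (mod 7).
For each evaluation point α_i, compute m(α_i) mod 7:
  α_1 = 1: Horner steps 5 → 4 → 5, so m(1) = 5.
  α_2 = 2: Horner steps 5 → 2 → 5, so m(2) = 5.
  α_3 = 6: Horner steps 5 → 1 → 0, so m(6) = 0.
  α_4 = 5: Horner steps 5 → 3 → 2, so m(5) = 2.
  α_5 = 3: Horner steps 5 → 0 → 1, so m(3) = 1.
  α_6 = 4: Horner steps 5 → 5 → 0, so m(4) = 0.
Codeword c = [5, 5, 0, 2, 1, 0] ∈ F_7^6.


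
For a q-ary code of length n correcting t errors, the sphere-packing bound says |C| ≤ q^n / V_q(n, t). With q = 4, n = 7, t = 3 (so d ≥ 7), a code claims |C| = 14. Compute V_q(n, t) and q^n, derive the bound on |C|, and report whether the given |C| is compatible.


V_q(n, t) = 1156, q^n = 16384, Hamming bound = 14, |C| = 14 ≤ bound (satisfied).

Step 1: Compute V_q(n, t) = Σ_{j=0}^3 C(n, j) (q−1)^j.
  j = 0: C(7,0)·(3)^0 = 1·1 = 1.
  j = 1: C(7,1)·(3)^1 = 7·3 = 21.
  j = 2: C(7,2)·(3)^2 = 21·9 = 189.
  j = 3: C(7,3)·(3)^3 = 35·27 = 945.
  V_q(n, t) = 1 + 21 + 189 + 945 = 1156.
Step 2: q^n = 4^7 = 16384.
Step 3: Hamming bound ⌊q^n / V_q(n,t)⌋ = ⌊16384/1156⌋ = 14.
Step 4: Compare |C| = 14 to 14: satisfied.
The claimed |C| lies at the Hamming bound (tight).


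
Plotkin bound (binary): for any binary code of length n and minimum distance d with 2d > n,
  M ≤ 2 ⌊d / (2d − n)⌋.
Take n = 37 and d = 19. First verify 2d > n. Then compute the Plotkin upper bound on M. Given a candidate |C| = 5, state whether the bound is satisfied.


Plotkin bound M ≤ 38; given |C| = 5 ≤ bound (satisfied).

Check applicability: 2d = 38, n = 37.
2d − n = 1 > 0, so Plotkin applies.
Compute d/(2d−n) = 19/1 ≈ 19.0000.
⌊d/(2d−n)⌋ = 19.
Plotkin bound: M ≤ 2·19 = 38.
Given |C| = 5, check: satisfied.
This |C| is below the Plotkin bound.


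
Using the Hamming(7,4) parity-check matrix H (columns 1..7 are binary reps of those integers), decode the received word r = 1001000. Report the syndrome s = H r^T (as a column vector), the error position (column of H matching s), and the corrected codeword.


s = (1, 0, 1)^T, error position = 5, corrected codeword c = 1001100

Compute s = H r^T mod 2 one row at a time:
  s_1 = 1 + 0 + 0 + 0 = 1 ≡ 1 (mod 2).
  s_2 = 0 + 0 + 0 + 0 = 0 ≡ 0 (mod 2).
  s_3 = 1 + 0 + 0 + 0 = 1 ≡ 1 (mod 2).
s = (1, 0, 1)^T — this equals column 5 of H (binary 101), so error is at position 5.
Correct: flip bit 5 of r = 1001000 to get c = 1001100.


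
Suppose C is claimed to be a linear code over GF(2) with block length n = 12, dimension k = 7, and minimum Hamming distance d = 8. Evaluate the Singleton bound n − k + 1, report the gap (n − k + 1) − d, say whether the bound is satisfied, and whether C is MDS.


Singleton RHS = n − k + 1 = 6, slack = -2, bound violated (no such code; not MDS).

Singleton bound: d ≤ n − k + 1.
Here n = 12, k = 7, so n − k + 1 = 6.
Given d = 8, check d ≤ 6: NO.
Slack = (n − k + 1) − d = -2.
The slack is negative: d = 8 exceeds n − k + 1 = 6 by 2, so the Singleton bound is violated and no linear [12, 7, 8]_2 code can exist. In particular it is not MDS (MDS requires d = n − k + 1 exactly).
Description: the claimed parameters are [12, 7, 8]_2; such a code would be impossible (violates the Singleton bound).


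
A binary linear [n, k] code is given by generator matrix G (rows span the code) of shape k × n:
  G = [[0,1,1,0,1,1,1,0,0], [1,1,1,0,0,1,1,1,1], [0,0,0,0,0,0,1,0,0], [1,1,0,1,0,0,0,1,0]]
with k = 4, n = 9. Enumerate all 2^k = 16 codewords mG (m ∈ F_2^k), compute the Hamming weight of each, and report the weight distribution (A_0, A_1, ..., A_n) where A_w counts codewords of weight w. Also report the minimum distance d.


Weight distribution: A_0 = 1, A_1 = 1, A_4 = 5, A_5 = 5, A_6 = 2, A_7 = 2. Minimum distance d = 1.

Enumerate all 2^4 = 16 messages m ∈ F_2^4.
For each, compute codeword c = mG in F_2^9, then tally its weight.
  m = 0000 → c = 000000000, weight = 0.
  m = 1000 → c = 011011100, weight = 5.
  m = 0100 → c = 111001111, weight = 7.
  m = 1100 → c = 100010011, weight = 4.
  m = 0010 → c = 000000100, weight = 1.
  m = 1010 → c = 011011000, weight = 4.
  m = 0110 → c = 111001011, weight = 6.
  m = 1110 → c = 100010111, weight = 5.
  m = 0001 → c = 110100010, weight = 4.
  m = 1001 → c = 101111110, weight = 7.
  m = 0101 → c = 001101101, weight = 5.
  m = 1101 → c = 010110001, weight = 4.
  m = 0011 → c = 110100110, weight = 5.
  m = 1011 → c = 101111010, weight = 6.
  m = 0111 → c = 001101001, weight = 4.
  m = 1111 → c = 010110101, weight = 5.
Tally weights:
  weight 0: 1 codewords.
  weight 1: 1 codewords.
  weight 4: 5 codewords.
  weight 5: 5 codewords.
  weight 6: 2 codewords.
  weight 7: 2 codewords.
Minimum distance d = smallest w > 0 with A_w > 0 = 1.
Sanity: Σ A_w = 16 = 2^4 = 16 ✓.


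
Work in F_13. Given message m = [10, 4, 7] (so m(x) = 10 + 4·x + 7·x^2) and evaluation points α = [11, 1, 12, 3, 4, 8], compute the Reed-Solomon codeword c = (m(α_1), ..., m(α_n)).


c = [4, 8, 0, 7, 8, 9]

Message polynomial: m(x) = 10 + 4·x + 7·x^2 (mod 13).
For each evaluation point α_i, compute m(α_i) mod 13:
  α_1 = 11: Horner steps 7 → 3 → 4, so m(11) = 4.
  α_2 = 1: Horner steps 7 → 11 → 8, so m(1) = 8.
  α_3 = 12: Horner steps 7 → 10 → 0, so m(12) = 0.
  α_4 = 3: Horner steps 7 → 12 → 7, so m(3) = 7.
  α_5 = 4: Horner steps 7 → 6 → 8, so m(4) = 8.
  α_6 = 8: Horner steps 7 → 8 → 9, so m(8) = 9.
Codeword c = [4, 8, 0, 7, 8, 9] ∈ F_13^6.


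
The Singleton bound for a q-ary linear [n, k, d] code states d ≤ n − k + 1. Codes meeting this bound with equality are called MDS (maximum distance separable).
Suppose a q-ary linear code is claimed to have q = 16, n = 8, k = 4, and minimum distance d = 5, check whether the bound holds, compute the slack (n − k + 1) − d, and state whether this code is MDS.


Singleton RHS = n − k + 1 = 5, slack = 0, bound satisfied, MDS.

Singleton bound: d ≤ n − k + 1.
Here n = 8, k = 4, so n − k + 1 = 5.
Given d = 5, check d ≤ 5: YES.
Slack = (n − k + 1) − d = 0.
The code is MDS (slack = 0).
Description: the claimed parameters are [8, 4, 5]_16; such a code would be MDS (meets Singleton bound).


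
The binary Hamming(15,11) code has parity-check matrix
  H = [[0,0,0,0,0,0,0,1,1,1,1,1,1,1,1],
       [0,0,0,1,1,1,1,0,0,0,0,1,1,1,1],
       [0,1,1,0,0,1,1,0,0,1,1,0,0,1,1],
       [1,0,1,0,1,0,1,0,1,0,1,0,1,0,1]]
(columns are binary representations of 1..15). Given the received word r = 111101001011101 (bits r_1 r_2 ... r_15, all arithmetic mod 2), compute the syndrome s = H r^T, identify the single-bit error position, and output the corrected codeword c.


s = (1, 1, 1, 0)^T, error position = 14, corrected codeword c = 111101001011111

Compute s = H r^T mod 2 one row at a time:
  s_1 = 0 + 1 + 0 + 1 + 1 + 1 + 0 + 1 = 5 ≡ 1 (mod 2).
  s_2 = 1 + 0 + 1 + 0 + 1 + 1 + 0 + 1 = 5 ≡ 1 (mod 2).
  s_3 = 1 + 1 + 1 + 0 + 0 + 1 + 0 + 1 = 5 ≡ 1 (mod 2).
  s_4 = 1 + 1 + 0 + 0 + 1 + 1 + 1 + 1 = 6 ≡ 0 (mod 2).
s = (1, 1, 1, 0)^T — this equals column 14 of H (binary 1110), so error is at position 14.
Correct: flip bit 14 of r = 111101001011101 to get c = 111101001011111.


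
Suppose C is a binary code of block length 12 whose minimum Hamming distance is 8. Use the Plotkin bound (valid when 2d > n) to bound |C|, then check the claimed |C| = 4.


Plotkin bound M ≤ 4; given |C| = 4 ≤ bound (satisfied).

Check applicability: 2d = 16, n = 12.
2d − n = 4 > 0, so Plotkin applies.
Compute d/(2d−n) = 8/4 ≈ 2.0000.
⌊d/(2d−n)⌋ = 2.
Plotkin bound: M ≤ 2·2 = 4.
Given |C| = 4, check: satisfied.
This |C| is at the Plotkin bound.


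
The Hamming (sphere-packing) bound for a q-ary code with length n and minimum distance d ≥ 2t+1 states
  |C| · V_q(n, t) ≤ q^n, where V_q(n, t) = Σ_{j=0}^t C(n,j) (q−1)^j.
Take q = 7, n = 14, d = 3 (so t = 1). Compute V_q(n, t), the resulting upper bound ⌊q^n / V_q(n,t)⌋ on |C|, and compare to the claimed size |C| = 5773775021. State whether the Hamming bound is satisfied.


V_q(n, t) = 85, q^n = 678223072849, Hamming bound = 7979094974, |C| = 5773775021 ≤ bound (satisfied).

Step 1: Compute V_q(n, t) = Σ_{j=0}^1 C(n, j) (q−1)^j.
  j = 0: C(14,0)·(6)^0 = 1·1 = 1.
  j = 1: C(14,1)·(6)^1 = 14·6 = 84.
  V_q(n, t) = 1 + 84 = 85.
Step 2: q^n = 7^14 = 678223072849.
Step 3: Hamming bound ⌊q^n / V_q(n,t)⌋ = ⌊678223072849/85⌋ = 7979094974.
Step 4: Compare |C| = 5773775021 to 7979094974: satisfied.
The claimed |C| lies below the Hamming bound.


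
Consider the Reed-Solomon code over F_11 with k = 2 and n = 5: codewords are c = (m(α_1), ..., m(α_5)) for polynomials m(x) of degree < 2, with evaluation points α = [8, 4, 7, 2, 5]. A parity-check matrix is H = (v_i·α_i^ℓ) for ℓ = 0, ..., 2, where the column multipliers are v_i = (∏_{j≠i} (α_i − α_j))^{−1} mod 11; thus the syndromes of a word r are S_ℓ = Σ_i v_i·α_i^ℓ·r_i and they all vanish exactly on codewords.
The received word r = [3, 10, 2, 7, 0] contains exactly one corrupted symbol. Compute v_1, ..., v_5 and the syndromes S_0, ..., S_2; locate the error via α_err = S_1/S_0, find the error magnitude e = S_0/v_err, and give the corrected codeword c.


S = (8, 5, 10), error at position 4, error magnitude e = 10, c = [3, 10, 2, 8, 0].

Step 1: column multipliers v_i = (∏_{j≠i}(α_i − α_j))^{−1} mod 11.
  i = 1 (α = 8): (8−4)(8−7)(8−2)(8−5) = 4·1·6·3 = 72 ≡ 6, so v_1 = 6^{−1} = 2 (mod 11).
  i = 2 (α = 4): (4−8)(4−7)(4−2)(4−5) = (−4)·(−3)·2·(−1) = −24 ≡ 9, so v_2 = 9^{−1} = 5 (mod 11).
  i = 3 (α = 7): (7−8)(7−4)(7−2)(7−5) = (−1)·3·5·2 = −30 ≡ 3, so v_3 = 3^{−1} = 4 (mod 11).
  i = 4 (α = 2): (2−8)(2−4)(2−7)(2−5) = (−6)·(−2)·(−5)·(−3) = 180 ≡ 4, so v_4 = 4^{−1} = 3 (mod 11).
  i = 5 (α = 5): (5−8)(5−4)(5−7)(5−2) = (−3)·1·(−2)·3 = 18 ≡ 7, so v_5 = 7^{−1} = 8 (mod 11).
  v = [2, 5, 4, 3, 8].
Step 2: syndromes of r = [3, 10, 2, 7, 0] (all sums mod 11).
  S_0 = Σ v_i r_i = 2·3 + 5·10 + 4·2 + 3·7 + 8·0 = 85 ≡ 8.
  S_1 = Σ v_i α_i r_i = 2·8·3 + 5·4·10 + 4·7·2 + 3·2·7 + 8·5·0 = 346 ≡ 5.
  α_i^2 mod 11 = [9, 5, 5, 4, 3].
  S_2 = Σ v_i α_i^2 r_i = 2·9·3 + 5·5·10 + 4·5·2 + 3·4·7 + 8·3·0 = 428 ≡ 10.
  S = (8, 5, 10) ≠ 0, so r is not a codeword (an error is present).
Step 3: locate the error. For a single error e at position i, S_ℓ = v_i·e·α_i^ℓ, so α_err = S_1/S_0.
  S_0^{−1} = 8^{−1} = 7 (mod 11), so α_err = 5·7 = 35 ≡ 2 = α_4. Error position i = 4.
  Consistency check: S_2/S_1 = 10·9 = 90 ≡ 2 = α_err ✓ (single-error assumption holds).
Step 4: error magnitude e = S_0/v_4 = S_0·∏_{j≠4}(α_4 − α_j) = 8·4 = 32 ≡ 10 (mod 11).
Step 5: correct position 4: c_4 = r_4 − e = 7 − 10 ≡ 8 (mod 11). Hence c = [3, 10, 2, 8, 0].
  Check: interpolating c through the α_i gives m(x) = 6 + 1·x (degree < 2) with m(α_i) = c_i for every i, so c is indeed a codeword.


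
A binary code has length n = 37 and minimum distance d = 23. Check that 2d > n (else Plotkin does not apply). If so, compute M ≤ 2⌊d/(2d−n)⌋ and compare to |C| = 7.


Plotkin bound M ≤ 4; given |C| = 7 > bound (violated).

Check applicability: 2d = 46, n = 37.
2d − n = 9 > 0, so Plotkin applies.
Compute d/(2d−n) = 23/9 ≈ 2.5556.
⌊d/(2d−n)⌋ = 2.
Plotkin bound: M ≤ 2·2 = 4.
Given |C| = 7, check: VIOLATED.
This |C| is above the Plotkin bound, so no binary code with n = 37, d = 23 and 7 codewords exists.


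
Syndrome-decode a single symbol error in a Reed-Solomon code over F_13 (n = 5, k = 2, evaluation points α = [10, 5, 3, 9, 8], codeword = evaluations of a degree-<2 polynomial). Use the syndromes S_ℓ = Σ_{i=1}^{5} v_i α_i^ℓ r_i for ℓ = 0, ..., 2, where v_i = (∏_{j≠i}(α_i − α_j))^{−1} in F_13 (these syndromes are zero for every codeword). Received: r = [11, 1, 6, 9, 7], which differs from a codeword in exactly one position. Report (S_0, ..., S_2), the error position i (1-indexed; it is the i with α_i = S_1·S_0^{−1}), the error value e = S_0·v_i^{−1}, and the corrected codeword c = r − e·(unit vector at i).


S = (12, 10, 4), error at position 3, error magnitude e = 9, c = [11, 1, 10, 9, 7].

Step 1: column multipliers v_i = (∏_{j≠i}(α_i − α_j))^{−1} mod 13.
  i = 1 (α = 10): (10−5)(10−3)(10−9)(10−8) = 5·7·1·2 = 70 ≡ 5, so v_1 = 5^{−1} = 8 (mod 13).
  i = 2 (α = 5): (5−10)(5−3)(5−9)(5−8) = (−5)·2·(−4)·(−3) = −120 ≡ 10, so v_2 = 10^{−1} = 4 (mod 13).
  i = 3 (α = 3): (3−10)(3−5)(3−9)(3−8) = (−7)·(−2)·(−6)·(−5) = 420 ≡ 4, so v_3 = 4^{−1} = 10 (mod 13).
  i = 4 (α = 9): (9−10)(9−5)(9−3)(9−8) = (−1)·4·6·1 = −24 ≡ 2, so v_4 = 2^{−1} = 7 (mod 13).
  i = 5 (α = 8): (8−10)(8−5)(8−3)(8−9) = (−2)·3·5·(−1) = 30 ≡ 4, so v_5 = 4^{−1} = 10 (mod 13).
  v = [8, 4, 10, 7, 10].
Step 2: syndromes of r = [11, 1, 6, 9, 7] (all sums mod 13).
  S_0 = Σ v_i r_i = 8·11 + 4·1 + 10·6 + 7·9 + 10·7 = 285 ≡ 12.
  S_1 = Σ v_i α_i r_i = 8·10·11 + 4·5·1 + 10·3·6 + 7·9·9 + 10·8·7 = 2207 ≡ 10.
  α_i^2 mod 13 = [9, 12, 9, 3, 12].
  S_2 = Σ v_i α_i^2 r_i = 8·9·11 + 4·12·1 + 10·9·6 + 7·3·9 + 10·12·7 = 2409 ≡ 4.
  S = (12, 10, 4) ≠ 0, so r is not a codeword (an error is present).
Step 3: locate the error. For a single error e at position i, S_ℓ = v_i·e·α_i^ℓ, so α_err = S_1/S_0.
  S_0^{−1} = 12^{−1} = 12 (mod 13), so α_err = 10·12 = 120 ≡ 3 = α_3. Error position i = 3.
  Consistency check: S_2/S_1 = 4·4 = 16 ≡ 3 = α_err ✓ (single-error assumption holds).
Step 4: error magnitude e = S_0/v_3 = S_0·∏_{j≠3}(α_3 − α_j) = 12·4 = 48 ≡ 9 (mod 13).
Step 5: correct position 3: c_3 = r_3 − e = 6 − 9 ≡ 10 (mod 13). Hence c = [11, 1, 10, 9, 7].
  Check: interpolating c through the α_i gives m(x) = 4 + 2·x (degree < 2) with m(α_i) = c_i for every i, so c is indeed a codeword.


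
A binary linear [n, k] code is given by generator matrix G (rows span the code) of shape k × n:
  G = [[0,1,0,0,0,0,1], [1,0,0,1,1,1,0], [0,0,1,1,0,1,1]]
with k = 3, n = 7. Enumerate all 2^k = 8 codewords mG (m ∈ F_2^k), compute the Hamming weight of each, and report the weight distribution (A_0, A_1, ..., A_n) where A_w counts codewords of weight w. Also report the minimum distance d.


Weight distribution: A_0 = 1, A_2 = 1, A_4 = 5, A_6 = 1. Minimum distance d = 2.

Enumerate all 2^3 = 8 messages m ∈ F_2^3.
For each, compute codeword c = mG in F_2^7, then tally its weight.
  m = 000 → c = 0000000, weight = 0.
  m = 100 → c = 0100001, weight = 2.
  m = 010 → c = 1001110, weight = 4.
  m = 110 → c = 1101111, weight = 6.
  m = 001 → c = 0011011, weight = 4.
  m = 101 → c = 0111010, weight = 4.
  m = 011 → c = 1010101, weight = 4.
  m = 111 → c = 1110100, weight = 4.
Tally weights:
  weight 0: 1 codewords.
  weight 2: 1 codewords.
  weight 4: 5 codewords.
  weight 6: 1 codewords.
Minimum distance d = smallest w > 0 with A_w > 0 = 2.
Sanity: Σ A_w = 8 = 2^3 = 8 ✓.


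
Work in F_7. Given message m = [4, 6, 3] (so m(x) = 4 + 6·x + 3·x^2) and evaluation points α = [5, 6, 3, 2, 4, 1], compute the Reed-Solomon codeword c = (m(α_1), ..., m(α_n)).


c = [4, 1, 0, 0, 6, 6]

Message polynomial: m(x) = 4 + 6·x + 3·x^2 (mod 7).
For each evaluation point α_i, compute m(α_i) mod 7:
  α_1 = 5: Horner steps 3 → 0 → 4, so m(5) = 4.
  α_2 = 6: Horner steps 3 → 3 → 1, so m(6) = 1.
  α_3 = 3: Horner steps 3 → 1 → 0, so m(3) = 0.
  α_4 = 2: Horner steps 3 → 5 → 0, so m(2) = 0.
  α_5 = 4: Horner steps 3 → 4 → 6, so m(4) = 6.
  α_6 = 1: Horner steps 3 → 2 → 6, so m(1) = 6.
Codeword c = [4, 1, 0, 0, 6, 6] ∈ F_7^6.


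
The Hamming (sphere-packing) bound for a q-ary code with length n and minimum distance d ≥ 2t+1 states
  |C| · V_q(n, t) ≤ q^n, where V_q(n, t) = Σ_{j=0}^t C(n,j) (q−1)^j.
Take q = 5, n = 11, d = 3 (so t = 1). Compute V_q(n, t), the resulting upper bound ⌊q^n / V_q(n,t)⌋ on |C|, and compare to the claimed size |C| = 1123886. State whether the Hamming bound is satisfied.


V_q(n, t) = 45, q^n = 48828125, Hamming bound = 1085069, |C| = 1123886 > bound (violated).

Step 1: Compute V_q(n, t) = Σ_{j=0}^1 C(n, j) (q−1)^j.
  j = 0: C(11,0)·(4)^0 = 1·1 = 1.
  j = 1: C(11,1)·(4)^1 = 11·4 = 44.
  V_q(n, t) = 1 + 44 = 45.
Step 2: q^n = 5^11 = 48828125.
Step 3: Hamming bound ⌊q^n / V_q(n,t)⌋ = ⌊48828125/45⌋ = 1085069.
Step 4: Compare |C| = 1123886 to 1085069: violated.
The claimed |C| lies above the Hamming bound, so no 5-ary code of length 11 with d ≥ 3 can have 1123886 codewords.


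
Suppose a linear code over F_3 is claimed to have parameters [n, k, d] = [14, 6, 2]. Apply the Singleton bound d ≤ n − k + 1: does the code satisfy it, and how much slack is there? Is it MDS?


Singleton RHS = n − k + 1 = 9, slack = 7, bound satisfied, not MDS.

Singleton bound: d ≤ n − k + 1.
Here n = 14, k = 6, so n − k + 1 = 9.
Given d = 2, check d ≤ 9: YES.
Slack = (n − k + 1) − d = 7.
The code is NOT MDS (slack = 7 > 0).
Description: the claimed parameters are [14, 6, 2]_3; such a code would be non-MDS.


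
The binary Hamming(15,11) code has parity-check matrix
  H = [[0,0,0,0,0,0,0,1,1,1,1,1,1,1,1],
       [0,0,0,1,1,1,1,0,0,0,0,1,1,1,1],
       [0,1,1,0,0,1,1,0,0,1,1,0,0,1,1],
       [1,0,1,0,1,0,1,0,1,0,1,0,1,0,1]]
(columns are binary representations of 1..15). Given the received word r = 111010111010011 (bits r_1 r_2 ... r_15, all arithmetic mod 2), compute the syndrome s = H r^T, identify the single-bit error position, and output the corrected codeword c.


s = (1, 0, 0, 1)^T, error position = 9, corrected codeword c = 111010110010011

Compute s = H r^T mod 2 one row at a time:
  s_1 = 1 + 1 + 0 + 1 + 0 + 0 + 1 + 1 = 5 ≡ 1 (mod 2).
  s_2 = 0 + 1 + 0 + 1 + 0 + 0 + 1 + 1 = 4 ≡ 0 (mod 2).
  s_3 = 1 + 1 + 0 + 1 + 0 + 1 + 1 + 1 = 6 ≡ 0 (mod 2).
  s_4 = 1 + 1 + 1 + 1 + 1 + 1 + 0 + 1 = 7 ≡ 1 (mod 2).
s = (1, 0, 0, 1)^T — this equals column 9 of H (binary 1001), so error is at position 9.
Correct: flip bit 9 of r = 111010111010011 to get c = 111010110010011.


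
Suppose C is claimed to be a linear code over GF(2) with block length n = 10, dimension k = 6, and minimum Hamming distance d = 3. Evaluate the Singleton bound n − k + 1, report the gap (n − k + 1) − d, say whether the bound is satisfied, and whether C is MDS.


Singleton RHS = n − k + 1 = 5, slack = 2, bound satisfied, not MDS.

Singleton bound: d ≤ n − k + 1.
Here n = 10, k = 6, so n − k + 1 = 5.
Given d = 3, check d ≤ 5: YES.
Slack = (n − k + 1) − d = 2.
The code is NOT MDS (slack = 2 > 0).
Description: the claimed parameters are [10, 6, 3]_2; such a code would be non-MDS.


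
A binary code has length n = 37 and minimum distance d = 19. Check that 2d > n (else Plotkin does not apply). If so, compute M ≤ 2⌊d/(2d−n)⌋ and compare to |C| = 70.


Plotkin bound M ≤ 38; given |C| = 70 > bound (violated).

Check applicability: 2d = 38, n = 37.
2d − n = 1 > 0, so Plotkin applies.
Compute d/(2d−n) = 19/1 ≈ 19.0000.
⌊d/(2d−n)⌋ = 19.
Plotkin bound: M ≤ 2·19 = 38.
Given |C| = 70, check: VIOLATED.
This |C| is above the Plotkin bound, so no binary code with n = 37, d = 19 and 70 codewords exists.


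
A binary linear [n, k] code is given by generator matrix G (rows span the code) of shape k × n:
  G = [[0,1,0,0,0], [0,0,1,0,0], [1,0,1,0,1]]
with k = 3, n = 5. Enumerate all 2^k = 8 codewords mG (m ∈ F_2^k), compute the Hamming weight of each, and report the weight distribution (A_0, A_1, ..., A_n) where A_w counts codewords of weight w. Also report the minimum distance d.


Weight distribution: A_0 = 1, A_1 = 2, A_2 = 2, A_3 = 2, A_4 = 1. Minimum distance d = 1.

Enumerate all 2^3 = 8 messages m ∈ F_2^3.
For each, compute codeword c = mG in F_2^5, then tally its weight.
  m = 000 → c = 00000, weight = 0.
  m = 100 → c = 01000, weight = 1.
  m = 010 → c = 00100, weight = 1.
  m = 110 → c = 01100, weight = 2.
  m = 001 → c = 10101, weight = 3.
  m = 101 → c = 11101, weight = 4.
  m = 011 → c = 10001, weight = 2.
  m = 111 → c = 11001, weight = 3.
Tally weights:
  weight 0: 1 codewords.
  weight 1: 2 codewords.
  weight 2: 2 codewords.
  weight 3: 2 codewords.
  weight 4: 1 codewords.
Minimum distance d = smallest w > 0 with A_w > 0 = 1.
Sanity: Σ A_w = 8 = 2^3 = 8 ✓.


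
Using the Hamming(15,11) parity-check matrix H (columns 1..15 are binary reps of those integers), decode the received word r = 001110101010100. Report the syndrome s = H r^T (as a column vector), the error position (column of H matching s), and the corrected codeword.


s = (1, 0, 1, 0)^T, error position = 10, corrected codeword c = 001110101110100

Compute s = H r^T mod 2 one row at a time:
  s_1 = 0 + 1 + 0 + 1 + 0 + 1 + 0 + 0 = 3 ≡ 1 (mod 2).
  s_2 = 1 + 1 + 0 + 1 + 0 + 1 + 0 + 0 = 4 ≡ 0 (mod 2).
  s_3 = 0 + 1 + 0 + 1 + 0 + 1 + 0 + 0 = 3 ≡ 1 (mod 2).
  s_4 = 0 + 1 + 1 + 1 + 1 + 1 + 1 + 0 = 6 ≡ 0 (mod 2).
s = (1, 0, 1, 0)^T — this equals column 10 of H (binary 1010), so error is at position 10.
Correct: flip bit 10 of r = 001110101010100 to get c = 001110101110100.
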